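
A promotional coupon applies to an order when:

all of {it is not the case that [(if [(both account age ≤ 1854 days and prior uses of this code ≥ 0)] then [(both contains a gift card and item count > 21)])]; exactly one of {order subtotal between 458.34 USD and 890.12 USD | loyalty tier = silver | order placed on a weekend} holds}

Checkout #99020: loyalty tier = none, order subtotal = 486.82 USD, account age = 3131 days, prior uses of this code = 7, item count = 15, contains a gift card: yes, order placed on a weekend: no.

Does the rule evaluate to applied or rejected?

Atomic conditions:
  account age ≤ 1854 days: 3131 ≤ 1854 is false
  prior uses of this code ≥ 0: 7 ≥ 0 is true
  contains a gift card: yes → true
  item count > 21: 15 > 21 is false
  order subtotal between 458.34 USD and 890.12 USD: 486.82 in [458.34, 890.12] is true
  loyalty tier = silver: none == silver is false
  order placed on a weekend: no → false
Combine:
[1.1.1] false AND true = false
[1.1.2] true AND false = false
[1.1] false → false (antecedent false ⇒ implication holds) = true
[1] NOT true = false
[2] exactly-one(true, false, false) = true
[root] false AND true = false
Overall: false → rejected

Rejected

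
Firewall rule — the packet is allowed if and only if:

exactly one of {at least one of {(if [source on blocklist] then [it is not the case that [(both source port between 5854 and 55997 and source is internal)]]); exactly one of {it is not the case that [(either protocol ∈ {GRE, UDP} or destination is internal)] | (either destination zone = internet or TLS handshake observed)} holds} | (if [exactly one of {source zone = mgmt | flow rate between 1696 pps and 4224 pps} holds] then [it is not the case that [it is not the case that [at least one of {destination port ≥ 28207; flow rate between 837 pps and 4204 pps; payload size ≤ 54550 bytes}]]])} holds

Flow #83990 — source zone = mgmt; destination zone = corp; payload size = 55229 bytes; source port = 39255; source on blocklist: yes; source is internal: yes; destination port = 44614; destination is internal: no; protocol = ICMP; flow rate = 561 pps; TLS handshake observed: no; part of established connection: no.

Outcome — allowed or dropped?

Atomic conditions:
  source on blocklist: yes → true
  source port between 5854 and 55997: 39255 in [5854, 55997] is true
  source is internal: yes → true
  protocol ∈ {GRE, UDP}: ICMP is not in the set → false
  destination is internal: no → false
  destination zone = internet: corp == internet is false
  TLS handshake observed: no → false
  source zone = mgmt: mgmt == mgmt is true
  flow rate between 1696 pps and 4224 pps: 561 in [1696, 4224] is false
  destination port ≥ 28207: 44614 ≥ 28207 is true
  flow rate between 837 pps and 4204 pps: 561 in [837, 4204] is false
  payload size ≤ 54550 bytes: 55229 ≤ 54550 is false
Combine:
[1.1.2.1] true AND true = true
[1.1.2] NOT true = false
[1.1] true → false = false
[1.2.1.1] false OR false = false
[1.2.1] NOT false = true
[1.2.2] false OR false = false
[1.2] exactly-one(true, false) = true
[1] false OR true = true
[2.1] exactly-one(true, false) = true
[2.2.1.1] true OR false OR false = true
[2.2.1] NOT true = false
[2.2] NOT false = true
[2] true → true = true
[root] exactly-one(true, true) = false
Overall: false → dropped

Dropped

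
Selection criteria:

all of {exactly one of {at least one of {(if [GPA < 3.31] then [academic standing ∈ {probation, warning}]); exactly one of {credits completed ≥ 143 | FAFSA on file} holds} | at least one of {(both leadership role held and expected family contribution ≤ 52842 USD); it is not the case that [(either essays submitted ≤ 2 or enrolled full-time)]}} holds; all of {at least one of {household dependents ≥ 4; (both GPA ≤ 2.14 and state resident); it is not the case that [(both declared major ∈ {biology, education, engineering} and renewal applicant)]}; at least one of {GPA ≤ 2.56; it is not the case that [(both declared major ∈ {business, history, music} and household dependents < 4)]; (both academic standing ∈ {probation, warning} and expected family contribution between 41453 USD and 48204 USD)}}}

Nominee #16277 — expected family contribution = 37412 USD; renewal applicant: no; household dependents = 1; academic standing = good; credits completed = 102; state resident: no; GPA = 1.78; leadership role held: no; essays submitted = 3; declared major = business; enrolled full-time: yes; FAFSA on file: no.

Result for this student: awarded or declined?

Declined

Atomic conditions:
  GPA < 3.31: 1.78 < 3.31 is true
  academic standing ∈ {probation, warning}: good is not in the set → false
  credits completed ≥ 143: 102 ≥ 143 is false
  FAFSA on file: no → false
  leadership role held: no → false
  expected family contribution ≤ 52842 USD: 37412 ≤ 52842 is true
  essays submitted ≤ 2: 3 ≤ 2 is false
  enrolled full-time: yes → true
  household dependents ≥ 4: 1 ≥ 4 is false
  GPA ≤ 2.14: 1.78 ≤ 2.14 is true
  state resident: no → false
  declared major ∈ {biology, education, engineering}: business is not in the set → false
  renewal applicant: no → false
  GPA ≤ 2.56: 1.78 ≤ 2.56 is true
  declared major ∈ {business, history, music}: business is in the set → true
  household dependents < 4: 1 < 4 is true
  expected family contribution between 41453 USD and 48204 USD: 37412 in [41453, 48204] is false
Combine:
[1.1.1] true → false = false
[1.1.2] exactly-one(false, false) = false
[1.1] false OR false = false
[1.2.1] false AND true = false
[1.2.2.1] false OR true = true
[1.2.2] NOT true = false
[1.2] false OR false = false
[1] exactly-one(false, false) = false
[2.1.2] true AND false = false
[2.1.3.1] false AND false = false
[2.1.3] NOT false = true
[2.1] false OR false OR true = true
[2.2.2.1] true AND true = true
[2.2.2] NOT true = false
[2.2.3] false AND false = false
[2.2] true OR false OR false = true
[2] true AND true = true
[root] false AND true = false
Overall: false → declined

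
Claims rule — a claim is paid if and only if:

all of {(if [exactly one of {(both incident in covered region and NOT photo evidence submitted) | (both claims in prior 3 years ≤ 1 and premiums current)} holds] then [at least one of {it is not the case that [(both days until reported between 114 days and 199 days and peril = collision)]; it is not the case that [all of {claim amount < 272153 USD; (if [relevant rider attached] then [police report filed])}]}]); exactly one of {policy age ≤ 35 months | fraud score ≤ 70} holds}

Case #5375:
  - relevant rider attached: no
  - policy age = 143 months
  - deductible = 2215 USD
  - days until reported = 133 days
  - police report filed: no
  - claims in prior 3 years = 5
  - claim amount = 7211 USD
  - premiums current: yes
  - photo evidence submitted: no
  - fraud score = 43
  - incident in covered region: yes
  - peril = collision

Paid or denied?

Denied

Atomic conditions:
  incident in covered region: yes → true
  NOT photo evidence submitted: no → true
  claims in prior 3 years ≤ 1: 5 ≤ 1 is false
  premiums current: yes → true
  days until reported between 114 days and 199 days: 133 in [114, 199] is true
  peril = collision: collision == collision is true
  claim amount < 272153 USD: 7211 < 272153 is true
  relevant rider attached: no → false
  police report filed: no → false
  policy age ≤ 35 months: 143 ≤ 35 is false
  fraud score ≤ 70: 43 ≤ 70 is true
Combine:
[1.1.1] true AND true = true
[1.1.2] false AND true = false
[1.1] exactly-one(true, false) = true
[1.2.1.1] true AND true = true
[1.2.1] NOT true = false
[1.2.2.1.2] false → false (antecedent false ⇒ implication holds) = true
[1.2.2.1] true AND true = true
[1.2.2] NOT true = false
[1.2] false OR false = false
[1] true → false = false
[2] exactly-one(false, true) = true
[root] false AND true = false
Overall: false → denied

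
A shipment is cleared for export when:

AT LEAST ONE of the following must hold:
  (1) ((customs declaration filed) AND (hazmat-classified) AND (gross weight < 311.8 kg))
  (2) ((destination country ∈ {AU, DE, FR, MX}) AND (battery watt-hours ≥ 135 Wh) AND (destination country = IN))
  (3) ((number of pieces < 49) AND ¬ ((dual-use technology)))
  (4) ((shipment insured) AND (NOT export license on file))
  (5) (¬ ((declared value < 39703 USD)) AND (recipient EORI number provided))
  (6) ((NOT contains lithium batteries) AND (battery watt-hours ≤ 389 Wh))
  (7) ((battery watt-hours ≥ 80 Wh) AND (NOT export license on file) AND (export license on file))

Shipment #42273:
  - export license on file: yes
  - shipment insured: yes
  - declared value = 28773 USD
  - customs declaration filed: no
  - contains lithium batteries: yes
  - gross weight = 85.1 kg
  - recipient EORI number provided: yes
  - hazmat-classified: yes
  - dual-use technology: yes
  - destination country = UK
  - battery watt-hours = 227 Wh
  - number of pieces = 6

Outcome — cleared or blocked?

Blocked

Atomic conditions:
  customs declaration filed: no → false
  hazmat-classified: yes → true
  gross weight < 311.8 kg: 85.1 < 311.8 is true
  destination country ∈ {AU, DE, FR, MX}: UK is not in the set → false
  battery watt-hours ≥ 135 Wh: 227 ≥ 135 is true
  destination country = IN: UK == IN is false
  number of pieces < 49: 6 < 49 is true
  dual-use technology: yes → true
  shipment insured: yes → true
  NOT export license on file: yes → false
  declared value < 39703 USD: 28773 < 39703 is true
  recipient EORI number provided: yes → true
  NOT contains lithium batteries: yes → false
  battery watt-hours ≤ 389 Wh: 227 ≤ 389 is true
  battery watt-hours ≥ 80 Wh: 227 ≥ 80 is true
  export license on file: yes → true
Combine:
[1] false AND true AND true = false
[2] false AND true AND false = false
[3.2] NOT true = false
[3] true AND false = false
[4] true AND false = false
[5.1] NOT true = false
[5] false AND true = false
[6] false AND true = false
[7] true AND false AND true = false
[root] false OR false OR false OR false OR false OR false OR false = false
Overall: false → blocked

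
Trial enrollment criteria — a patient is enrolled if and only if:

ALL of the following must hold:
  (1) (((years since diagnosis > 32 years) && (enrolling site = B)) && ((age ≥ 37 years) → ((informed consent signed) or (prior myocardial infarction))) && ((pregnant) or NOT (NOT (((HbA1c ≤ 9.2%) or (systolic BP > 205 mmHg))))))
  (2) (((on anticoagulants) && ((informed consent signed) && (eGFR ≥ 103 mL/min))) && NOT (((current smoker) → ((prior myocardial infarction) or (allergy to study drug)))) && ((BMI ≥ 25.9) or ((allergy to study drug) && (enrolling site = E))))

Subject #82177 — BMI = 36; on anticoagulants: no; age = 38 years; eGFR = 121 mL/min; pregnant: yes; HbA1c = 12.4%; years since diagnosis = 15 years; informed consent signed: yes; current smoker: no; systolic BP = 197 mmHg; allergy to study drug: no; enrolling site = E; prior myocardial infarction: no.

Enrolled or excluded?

Atomic conditions:
  years since diagnosis > 32 years: 15 > 32 is false
  enrolling site = B: E == B is false
  age ≥ 37 years: 38 ≥ 37 is true
  informed consent signed: yes → true
  prior myocardial infarction: no → false
  pregnant: yes → true
  HbA1c ≤ 9.2%: 12.4 ≤ 9.2 is false
  systolic BP > 205 mmHg: 197 > 205 is false
  on anticoagulants: no → false
  eGFR ≥ 103 mL/min: 121 ≥ 103 is true
  current smoker: no → false
  allergy to study drug: no → false
  BMI ≥ 25.9: 36 ≥ 25.9 is true
  enrolling site = E: E == E is true
Combine:
[1.1] false AND false = false
[1.2.2] true OR false = true
[1.2] true → true = true
[1.3.2.1.1] false OR false = false
[1.3.2.1] NOT false = true
[1.3.2] NOT true = false
[1.3] true OR false = true
[1] false AND true AND true = false
[2.1.2] true AND true = true
[2.1] false AND true = false
[2.2.1.2] false OR false = false
[2.2.1] false → false (antecedent false ⇒ implication holds) = true
[2.2] NOT true = false
[2.3.2] false AND true = false
[2.3] true OR false = true
[2] false AND false AND true = false
[root] false AND false = false
Overall: false → excluded

Excluded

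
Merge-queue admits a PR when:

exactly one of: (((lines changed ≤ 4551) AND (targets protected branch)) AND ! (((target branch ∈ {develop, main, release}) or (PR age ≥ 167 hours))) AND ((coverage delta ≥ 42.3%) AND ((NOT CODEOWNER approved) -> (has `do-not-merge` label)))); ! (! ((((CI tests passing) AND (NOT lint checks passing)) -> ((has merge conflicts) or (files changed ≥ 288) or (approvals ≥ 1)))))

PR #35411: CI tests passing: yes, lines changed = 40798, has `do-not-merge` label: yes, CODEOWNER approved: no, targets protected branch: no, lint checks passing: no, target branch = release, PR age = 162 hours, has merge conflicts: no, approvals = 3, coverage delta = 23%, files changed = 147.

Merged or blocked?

Merged

Atomic conditions:
  lines changed ≤ 4551: 40798 ≤ 4551 is false
  targets protected branch: no → false
  target branch ∈ {develop, main, release}: release is in the set → true
  PR age ≥ 167 hours: 162 ≥ 167 is false
  coverage delta ≥ 42.3%: 23 ≥ 42.3 is false
  NOT CODEOWNER approved: no → true
  has `do-not-merge` label: yes → true
  CI tests passing: yes → true
  NOT lint checks passing: no → true
  has merge conflicts: no → false
  files changed ≥ 288: 147 ≥ 288 is false
  approvals ≥ 1: 3 ≥ 1 is true
Combine:
[1.1] false AND false = false
[1.2.1] true OR false = true
[1.2] NOT true = false
[1.3.2] true → true = true
[1.3] false AND true = false
[1] false AND false AND false = false
[2.1.1.1] true AND true = true
[2.1.1.2] false OR false OR true = true
[2.1.1] true → true = true
[2.1] NOT true = false
[2] NOT false = true
[root] exactly-one(false, true) = true
Overall: true → merged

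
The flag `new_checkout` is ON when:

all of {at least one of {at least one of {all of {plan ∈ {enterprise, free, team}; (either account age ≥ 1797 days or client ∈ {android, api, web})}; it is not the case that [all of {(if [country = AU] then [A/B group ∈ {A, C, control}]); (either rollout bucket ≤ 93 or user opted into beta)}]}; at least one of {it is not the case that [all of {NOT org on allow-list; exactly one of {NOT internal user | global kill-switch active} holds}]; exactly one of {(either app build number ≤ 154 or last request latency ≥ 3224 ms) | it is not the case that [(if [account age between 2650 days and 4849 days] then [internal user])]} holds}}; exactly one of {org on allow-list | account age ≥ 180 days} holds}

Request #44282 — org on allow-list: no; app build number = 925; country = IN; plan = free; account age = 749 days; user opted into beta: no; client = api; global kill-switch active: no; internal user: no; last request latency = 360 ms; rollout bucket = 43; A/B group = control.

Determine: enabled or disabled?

Atomic conditions:
  plan ∈ {enterprise, free, team}: free is in the set → true
  account age ≥ 1797 days: 749 ≥ 1797 is false
  client ∈ {android, api, web}: api is in the set → true
  country = AU: IN == AU is false
  A/B group ∈ {A, C, control}: control is in the set → true
  rollout bucket ≤ 93: 43 ≤ 93 is true
  user opted into beta: no → false
  NOT org on allow-list: no → true
  NOT internal user: no → true
  global kill-switch active: no → false
  app build number ≤ 154: 925 ≤ 154 is false
  last request latency ≥ 3224 ms: 360 ≥ 3224 is false
  account age between 2650 days and 4849 days: 749 in [2650, 4849] is false
  internal user: no → false
  org on allow-list: no → false
  account age ≥ 180 days: 749 ≥ 180 is true
Combine:
[1.1.1.2] false OR true = true
[1.1.1] true AND true = true
[1.1.2.1.1] false → true (antecedent false ⇒ implication holds) = true
[1.1.2.1.2] true OR false = true
[1.1.2.1] true AND true = true
[1.1.2] NOT true = false
[1.1] true OR false = true
[1.2.1.1.2] exactly-one(true, false) = true
[1.2.1.1] true AND true = true
[1.2.1] NOT true = false
[1.2.2.1] false OR false = false
[1.2.2.2.1] false → false (antecedent false ⇒ implication holds) = true
[1.2.2.2] NOT true = false
[1.2.2] exactly-one(false, false) = false
[1.2] false OR false = false
[1] true OR false = true
[2] exactly-one(false, true) = true
[root] true AND true = true
Overall: true → enabled

Enabled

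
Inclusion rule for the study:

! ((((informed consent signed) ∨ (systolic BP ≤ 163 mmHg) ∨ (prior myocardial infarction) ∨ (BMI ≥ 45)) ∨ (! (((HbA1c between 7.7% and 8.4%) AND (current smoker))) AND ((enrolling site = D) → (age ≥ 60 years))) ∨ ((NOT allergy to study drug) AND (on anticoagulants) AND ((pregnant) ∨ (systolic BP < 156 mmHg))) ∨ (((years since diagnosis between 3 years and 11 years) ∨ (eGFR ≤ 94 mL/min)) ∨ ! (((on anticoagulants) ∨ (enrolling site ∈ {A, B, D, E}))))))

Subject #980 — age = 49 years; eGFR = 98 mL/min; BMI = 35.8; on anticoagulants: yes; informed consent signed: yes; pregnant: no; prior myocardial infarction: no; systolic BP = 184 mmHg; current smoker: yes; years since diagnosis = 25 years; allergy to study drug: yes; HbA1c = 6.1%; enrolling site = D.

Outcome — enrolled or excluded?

Excluded

Atomic conditions:
  informed consent signed: yes → true
  systolic BP ≤ 163 mmHg: 184 ≤ 163 is false
  prior myocardial infarction: no → false
  BMI ≥ 45: 35.8 ≥ 45 is false
  HbA1c between 7.7% and 8.4%: 6.1 in [7.7, 8.4] is false
  current smoker: yes → true
  enrolling site = D: D == D is true
  age ≥ 60 years: 49 ≥ 60 is false
  NOT allergy to study drug: yes → false
  on anticoagulants: yes → true
  pregnant: no → false
  systolic BP < 156 mmHg: 184 < 156 is false
  years since diagnosis between 3 years and 11 years: 25 in [3, 11] is false
  eGFR ≤ 94 mL/min: 98 ≤ 94 is false
  enrolling site ∈ {A, B, D, E}: D is in the set → true
Combine:
[1.1] true OR false OR false OR false = true
[1.2.1.1] false AND true = false
[1.2.1] NOT false = true
[1.2.2] true → false = false
[1.2] true AND false = false
[1.3.3] false OR false = false
[1.3] false AND true AND false = false
[1.4.1] false OR false = false
[1.4.2.1] true OR true = true
[1.4.2] NOT true = false
[1.4] false OR false = false
[1] true OR false OR false OR false = true
[root] NOT true = false
Overall: false → excluded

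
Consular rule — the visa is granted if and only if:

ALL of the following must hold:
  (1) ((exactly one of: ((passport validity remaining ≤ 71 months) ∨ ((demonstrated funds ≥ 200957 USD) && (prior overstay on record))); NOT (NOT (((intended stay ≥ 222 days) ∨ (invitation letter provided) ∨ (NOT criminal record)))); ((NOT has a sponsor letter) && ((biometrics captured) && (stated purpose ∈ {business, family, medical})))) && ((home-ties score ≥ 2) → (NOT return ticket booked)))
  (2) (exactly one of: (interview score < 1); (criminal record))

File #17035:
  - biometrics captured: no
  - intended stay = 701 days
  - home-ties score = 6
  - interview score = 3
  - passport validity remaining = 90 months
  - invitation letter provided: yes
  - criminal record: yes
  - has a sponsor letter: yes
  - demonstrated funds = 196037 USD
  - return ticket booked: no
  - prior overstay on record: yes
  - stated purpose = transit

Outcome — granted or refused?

Granted

Atomic conditions:
  passport validity remaining ≤ 71 months: 90 ≤ 71 is false
  demonstrated funds ≥ 200957 USD: 196037 ≥ 200957 is false
  prior overstay on record: yes → true
  intended stay ≥ 222 days: 701 ≥ 222 is true
  invitation letter provided: yes → true
  NOT criminal record: yes → false
  NOT has a sponsor letter: yes → false
  biometrics captured: no → false
  stated purpose ∈ {business, family, medical}: transit is not in the set → false
  home-ties score ≥ 2: 6 ≥ 2 is true
  NOT return ticket booked: no → true
  interview score < 1: 3 < 1 is false
  criminal record: yes → true
Combine:
[1.1.1.2] false AND true = false
[1.1.1] false OR false = false
[1.1.2.1.1] true OR true OR false = true
[1.1.2.1] NOT true = false
[1.1.2] NOT false = true
[1.1.3.2] false AND false = false
[1.1.3] false AND false = false
[1.1] exactly-one(false, true, false) = true
[1.2] true → true = true
[1] true AND true = true
[2] exactly-one(false, true) = true
[root] true AND true = true
Overall: true → granted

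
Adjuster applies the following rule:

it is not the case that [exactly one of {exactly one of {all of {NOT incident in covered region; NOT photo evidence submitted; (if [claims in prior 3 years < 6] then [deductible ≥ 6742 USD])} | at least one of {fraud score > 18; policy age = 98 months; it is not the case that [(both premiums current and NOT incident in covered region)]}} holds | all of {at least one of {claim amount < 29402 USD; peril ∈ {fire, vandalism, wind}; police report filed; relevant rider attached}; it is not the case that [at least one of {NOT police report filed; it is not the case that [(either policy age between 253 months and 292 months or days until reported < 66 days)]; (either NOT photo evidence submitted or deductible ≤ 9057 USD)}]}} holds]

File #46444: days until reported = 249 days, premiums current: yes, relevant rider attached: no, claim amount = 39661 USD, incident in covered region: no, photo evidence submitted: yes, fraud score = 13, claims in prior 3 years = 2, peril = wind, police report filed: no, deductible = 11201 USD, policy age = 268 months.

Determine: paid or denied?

Paid

Atomic conditions:
  NOT incident in covered region: no → true
  NOT photo evidence submitted: yes → false
  claims in prior 3 years < 6: 2 < 6 is true
  deductible ≥ 6742 USD: 11201 ≥ 6742 is true
  fraud score > 18: 13 > 18 is false
  policy age = 98 months: 268 == 98 is false
  premiums current: yes → true
  claim amount < 29402 USD: 39661 < 29402 is false
  peril ∈ {fire, vandalism, wind}: wind is in the set → true
  police report filed: no → false
  relevant rider attached: no → false
  NOT police report filed: no → true
  policy age between 253 months and 292 months: 268 in [253, 292] is true
  days until reported < 66 days: 249 < 66 is false
  deductible ≤ 9057 USD: 11201 ≤ 9057 is false
Combine:
[1.1.1.3] true → true = true
[1.1.1] true AND false AND true = false
[1.1.2.3.1] true AND true = true
[1.1.2.3] NOT true = false
[1.1.2] false OR false OR false = false
[1.1] exactly-one(false, false) = false
[1.2.1] false OR true OR false OR false = true
[1.2.2.1.2.1] true OR false = true
[1.2.2.1.2] NOT true = false
[1.2.2.1.3] false OR false = false
[1.2.2.1] true OR false OR false = true
[1.2.2] NOT true = false
[1.2] true AND false = false
[1] exactly-one(false, false) = false
[root] NOT false = true
Overall: true → paid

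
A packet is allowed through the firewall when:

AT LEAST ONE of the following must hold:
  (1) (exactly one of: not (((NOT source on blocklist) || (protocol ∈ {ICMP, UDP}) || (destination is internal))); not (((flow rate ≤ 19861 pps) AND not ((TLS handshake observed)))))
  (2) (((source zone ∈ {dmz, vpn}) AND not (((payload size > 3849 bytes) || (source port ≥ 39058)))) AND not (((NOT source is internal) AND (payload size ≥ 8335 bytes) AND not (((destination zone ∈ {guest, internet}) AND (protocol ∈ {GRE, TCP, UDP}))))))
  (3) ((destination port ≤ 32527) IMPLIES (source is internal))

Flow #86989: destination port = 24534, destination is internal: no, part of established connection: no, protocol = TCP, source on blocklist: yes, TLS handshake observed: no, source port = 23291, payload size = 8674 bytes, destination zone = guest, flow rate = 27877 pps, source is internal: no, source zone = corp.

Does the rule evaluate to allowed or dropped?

Atomic conditions:
  NOT source on blocklist: yes → false
  protocol ∈ {ICMP, UDP}: TCP is not in the set → false
  destination is internal: no → false
  flow rate ≤ 19861 pps: 27877 ≤ 19861 is false
  TLS handshake observed: no → false
  source zone ∈ {dmz, vpn}: corp is not in the set → false
  payload size > 3849 bytes: 8674 > 3849 is true
  source port ≥ 39058: 23291 ≥ 39058 is false
  NOT source is internal: no → true
  payload size ≥ 8335 bytes: 8674 ≥ 8335 is true
  destination zone ∈ {guest, internet}: guest is in the set → true
  protocol ∈ {GRE, TCP, UDP}: TCP is in the set → true
  destination port ≤ 32527: 24534 ≤ 32527 is true
  source is internal: no → false
Combine:
[1.1.1] false OR false OR false = false
[1.1] NOT false = true
[1.2.1.2] NOT false = true
[1.2.1] false AND true = false
[1.2] NOT false = true
[1] exactly-one(true, true) = false
[2.1.2.1] true OR false = true
[2.1.2] NOT true = false
[2.1] false AND false = false
[2.2.1.3.1] true AND true = true
[2.2.1.3] NOT true = false
[2.2.1] true AND true AND false = false
[2.2] NOT false = true
[2] false AND true = false
[3] true → false = false
[root] false OR false OR false = false
Overall: false → dropped

Dropped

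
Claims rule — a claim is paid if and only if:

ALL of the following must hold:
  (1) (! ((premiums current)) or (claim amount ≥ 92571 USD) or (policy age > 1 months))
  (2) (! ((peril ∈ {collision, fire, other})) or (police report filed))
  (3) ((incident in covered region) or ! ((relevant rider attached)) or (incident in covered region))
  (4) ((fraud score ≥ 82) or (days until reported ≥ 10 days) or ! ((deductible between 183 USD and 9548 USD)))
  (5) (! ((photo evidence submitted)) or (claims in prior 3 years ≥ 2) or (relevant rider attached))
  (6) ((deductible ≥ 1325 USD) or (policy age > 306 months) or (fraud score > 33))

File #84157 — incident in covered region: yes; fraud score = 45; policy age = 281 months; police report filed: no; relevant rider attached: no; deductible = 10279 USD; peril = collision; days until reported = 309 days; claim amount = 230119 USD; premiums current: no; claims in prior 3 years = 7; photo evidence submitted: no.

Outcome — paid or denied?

Denied

Atomic conditions:
  premiums current: no → false
  claim amount ≥ 92571 USD: 230119 ≥ 92571 is true
  policy age > 1 months: 281 > 1 is true
  peril ∈ {collision, fire, other}: collision is in the set → true
  police report filed: no → false
  incident in covered region: yes → true
  relevant rider attached: no → false
  fraud score ≥ 82: 45 ≥ 82 is false
  days until reported ≥ 10 days: 309 ≥ 10 is true
  deductible between 183 USD and 9548 USD: 10279 in [183, 9548] is false
  photo evidence submitted: no → false
  claims in prior 3 years ≥ 2: 7 ≥ 2 is true
  deductible ≥ 1325 USD: 10279 ≥ 1325 is true
  policy age > 306 months: 281 > 306 is false
  fraud score > 33: 45 > 33 is true
Combine:
[1.1] NOT false = true
[1] true OR true OR true = true
[2.1] NOT true = false
[2] false OR false = false
[3.2] NOT false = true
[3] true OR true OR true = true
[4.3] NOT false = true
[4] false OR true OR true = true
[5.1] NOT false = true
[5] true OR true OR false = true
[6] true OR false OR true = true
[root] true AND false AND true AND true AND true AND true = false
Overall: false → denied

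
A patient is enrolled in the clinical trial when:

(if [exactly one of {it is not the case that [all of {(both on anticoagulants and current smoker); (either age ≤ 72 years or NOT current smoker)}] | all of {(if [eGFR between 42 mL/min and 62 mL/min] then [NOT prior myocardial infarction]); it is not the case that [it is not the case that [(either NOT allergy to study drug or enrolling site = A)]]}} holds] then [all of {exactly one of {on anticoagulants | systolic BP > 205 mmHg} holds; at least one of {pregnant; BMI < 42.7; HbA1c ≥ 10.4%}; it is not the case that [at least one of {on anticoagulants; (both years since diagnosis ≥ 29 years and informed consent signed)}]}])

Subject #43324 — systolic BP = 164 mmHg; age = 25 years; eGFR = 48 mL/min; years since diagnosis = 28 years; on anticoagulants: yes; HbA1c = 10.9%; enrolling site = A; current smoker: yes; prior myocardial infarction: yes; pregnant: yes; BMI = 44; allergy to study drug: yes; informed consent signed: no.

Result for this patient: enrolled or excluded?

Atomic conditions:
  on anticoagulants: yes → true
  current smoker: yes → true
  age ≤ 72 years: 25 ≤ 72 is true
  NOT current smoker: yes → false
  eGFR between 42 mL/min and 62 mL/min: 48 in [42, 62] is true
  NOT prior myocardial infarction: yes → false
  NOT allergy to study drug: yes → false
  enrolling site = A: A == A is true
  systolic BP > 205 mmHg: 164 > 205 is false
  pregnant: yes → true
  BMI < 42.7: 44 < 42.7 is false
  HbA1c ≥ 10.4%: 10.9 ≥ 10.4 is true
  years since diagnosis ≥ 29 years: 28 ≥ 29 is false
  informed consent signed: no → false
Combine:
[1.1.1.1] true AND true = true
[1.1.1.2] true OR false = true
[1.1.1] true AND true = true
[1.1] NOT true = false
[1.2.1] true → false = false
[1.2.2.1.1] false OR true = true
[1.2.2.1] NOT true = false
[1.2.2] NOT false = true
[1.2] false AND true = false
[1] exactly-one(false, false) = false
[2.1] exactly-one(true, false) = true
[2.2] true OR false OR true = true
[2.3.1.2] false AND false = false
[2.3.1] true OR false = true
[2.3] NOT true = false
[2] true AND true AND false = false
[root] false → false (antecedent false ⇒ implication holds) = true
Overall: true → enrolled

Enrolled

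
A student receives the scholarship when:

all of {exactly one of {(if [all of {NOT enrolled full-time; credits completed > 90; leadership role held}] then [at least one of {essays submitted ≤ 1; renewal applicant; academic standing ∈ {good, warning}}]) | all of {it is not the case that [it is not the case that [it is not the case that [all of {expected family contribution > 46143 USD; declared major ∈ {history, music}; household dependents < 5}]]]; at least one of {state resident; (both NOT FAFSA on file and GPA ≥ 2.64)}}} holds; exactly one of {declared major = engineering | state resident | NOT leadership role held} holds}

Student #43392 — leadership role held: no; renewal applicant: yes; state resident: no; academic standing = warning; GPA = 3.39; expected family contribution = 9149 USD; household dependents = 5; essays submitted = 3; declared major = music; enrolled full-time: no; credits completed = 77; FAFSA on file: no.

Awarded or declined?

Declined

Atomic conditions:
  NOT enrolled full-time: no → true
  credits completed > 90: 77 > 90 is false
  leadership role held: no → false
  essays submitted ≤ 1: 3 ≤ 1 is false
  renewal applicant: yes → true
  academic standing ∈ {good, warning}: warning is in the set → true
  expected family contribution > 46143 USD: 9149 > 46143 is false
  declared major ∈ {history, music}: music is in the set → true
  household dependents < 5: 5 < 5 is false
  state resident: no → false
  NOT FAFSA on file: no → true
  GPA ≥ 2.64: 3.39 ≥ 2.64 is true
  declared major = engineering: music == engineering is false
  NOT leadership role held: no → true
Combine:
[1.1.1] true AND false AND false = false
[1.1.2] false OR true OR true = true
[1.1] false → true (antecedent false ⇒ implication holds) = true
[1.2.1.1.1.1] false AND true AND false = false
[1.2.1.1.1] NOT false = true
[1.2.1.1] NOT true = false
[1.2.1] NOT false = true
[1.2.2.2] true AND true = true
[1.2.2] false OR true = true
[1.2] true AND true = true
[1] exactly-one(true, true) = false
[2] exactly-one(false, false, true) = true
[root] false AND true = false
Overall: false → declined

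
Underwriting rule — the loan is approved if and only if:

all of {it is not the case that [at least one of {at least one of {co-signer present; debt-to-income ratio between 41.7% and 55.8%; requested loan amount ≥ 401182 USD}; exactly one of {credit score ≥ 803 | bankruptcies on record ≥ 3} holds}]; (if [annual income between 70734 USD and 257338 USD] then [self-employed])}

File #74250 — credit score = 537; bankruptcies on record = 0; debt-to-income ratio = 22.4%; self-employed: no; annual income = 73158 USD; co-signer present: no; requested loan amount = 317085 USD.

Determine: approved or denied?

Denied

Atomic conditions:
  co-signer present: no → false
  debt-to-income ratio between 41.7% and 55.8%: 22.4 in [41.7, 55.8] is false
  requested loan amount ≥ 401182 USD: 317085 ≥ 401182 is false
  credit score ≥ 803: 537 ≥ 803 is false
  bankruptcies on record ≥ 3: 0 ≥ 3 is false
  annual income between 70734 USD and 257338 USD: 73158 in [70734, 257338] is true
  self-employed: no → false
Combine:
[1.1.1] false OR false OR false = false
[1.1.2] exactly-one(false, false) = false
[1.1] false OR false = false
[1] NOT false = true
[2] true → false = false
[root] true AND false = false
Overall: false → denied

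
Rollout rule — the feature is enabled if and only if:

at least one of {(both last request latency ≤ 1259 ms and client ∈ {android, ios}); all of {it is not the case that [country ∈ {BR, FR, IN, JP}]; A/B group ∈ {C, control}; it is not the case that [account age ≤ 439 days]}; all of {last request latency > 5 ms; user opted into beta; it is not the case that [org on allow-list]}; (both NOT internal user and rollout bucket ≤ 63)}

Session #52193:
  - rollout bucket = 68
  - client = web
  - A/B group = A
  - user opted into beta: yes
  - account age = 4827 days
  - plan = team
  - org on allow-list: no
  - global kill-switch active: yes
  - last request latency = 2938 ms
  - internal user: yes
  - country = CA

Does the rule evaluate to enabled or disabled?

Enabled

Atomic conditions:
  last request latency ≤ 1259 ms: 2938 ≤ 1259 is false
  client ∈ {android, ios}: web is not in the set → false
  country ∈ {BR, FR, IN, JP}: CA is not in the set → false
  A/B group ∈ {C, control}: A is not in the set → false
  account age ≤ 439 days: 4827 ≤ 439 is false
  last request latency > 5 ms: 2938 > 5 is true
  user opted into beta: yes → true
  org on allow-list: no → false
  NOT internal user: yes → false
  rollout bucket ≤ 63: 68 ≤ 63 is false
Combine:
[1] false AND false = false
[2.1] NOT false = true
[2.3] NOT false = true
[2] true AND false AND true = false
[3.3] NOT false = true
[3] true AND true AND true = true
[4] false AND false = false
[root] false OR false OR true OR false = true
Overall: true → enabled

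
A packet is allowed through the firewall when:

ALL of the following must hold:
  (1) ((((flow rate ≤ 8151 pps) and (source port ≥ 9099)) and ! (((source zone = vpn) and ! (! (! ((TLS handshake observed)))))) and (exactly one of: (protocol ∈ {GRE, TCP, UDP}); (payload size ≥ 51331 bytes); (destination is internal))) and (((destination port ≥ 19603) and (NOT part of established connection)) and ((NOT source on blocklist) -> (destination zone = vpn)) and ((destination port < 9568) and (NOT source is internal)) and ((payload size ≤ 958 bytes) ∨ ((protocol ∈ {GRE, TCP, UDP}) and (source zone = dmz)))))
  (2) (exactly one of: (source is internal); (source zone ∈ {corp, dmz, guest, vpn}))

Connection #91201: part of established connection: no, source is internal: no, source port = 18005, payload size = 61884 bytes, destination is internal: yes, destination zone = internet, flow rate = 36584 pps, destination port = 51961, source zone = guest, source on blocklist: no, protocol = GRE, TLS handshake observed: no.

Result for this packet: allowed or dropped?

Atomic conditions:
  flow rate ≤ 8151 pps: 36584 ≤ 8151 is false
  source port ≥ 9099: 18005 ≥ 9099 is true
  source zone = vpn: guest == vpn is false
  TLS handshake observed: no → false
  protocol ∈ {GRE, TCP, UDP}: GRE is in the set → true
  payload size ≥ 51331 bytes: 61884 ≥ 51331 is true
  destination is internal: yes → true
  destination port ≥ 19603: 51961 ≥ 19603 is true
  NOT part of established connection: no → true
  NOT source on blocklist: no → true
  destination zone = vpn: internet == vpn is false
  destination port < 9568: 51961 < 9568 is false
  NOT source is internal: no → true
  payload size ≤ 958 bytes: 61884 ≤ 958 is false
  source zone = dmz: guest == dmz is false
  source is internal: no → false
  source zone ∈ {corp, dmz, guest, vpn}: guest is in the set → true
Combine:
[1.1.1] false AND true = false
[1.1.2.1.2.1.1] NOT false = true
[1.1.2.1.2.1] NOT true = false
[1.1.2.1.2] NOT false = true
[1.1.2.1] false AND true = false
[1.1.2] NOT false = true
[1.1.3] exactly-one(true, true, true) = false
[1.1] false AND true AND false = false
[1.2.1] true AND true = true
[1.2.2] true → false = false
[1.2.3] false AND true = false
[1.2.4.2] true AND false = false
[1.2.4] false OR false = false
[1.2] true AND false AND false AND false = false
[1] false AND false = false
[2] exactly-one(false, true) = true
[root] false AND true = false
Overall: false → dropped

Dropped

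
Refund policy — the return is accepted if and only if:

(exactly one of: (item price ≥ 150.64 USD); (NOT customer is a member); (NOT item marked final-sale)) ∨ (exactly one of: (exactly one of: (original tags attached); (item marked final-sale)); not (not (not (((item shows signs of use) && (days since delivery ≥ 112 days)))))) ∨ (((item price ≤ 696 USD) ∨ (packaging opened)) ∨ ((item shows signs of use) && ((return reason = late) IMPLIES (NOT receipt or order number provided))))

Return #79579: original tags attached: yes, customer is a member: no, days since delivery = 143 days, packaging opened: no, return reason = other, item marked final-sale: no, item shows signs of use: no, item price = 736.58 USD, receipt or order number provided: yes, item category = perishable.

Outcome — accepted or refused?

Refused

Atomic conditions:
  item price ≥ 150.64 USD: 736.58 ≥ 150.64 is true
  NOT customer is a member: no → true
  NOT item marked final-sale: no → true
  original tags attached: yes → true
  item marked final-sale: no → false
  item shows signs of use: no → false
  days since delivery ≥ 112 days: 143 ≥ 112 is true
  item price ≤ 696 USD: 736.58 ≤ 696 is false
  packaging opened: no → false
  return reason = late: other == late is false
  NOT receipt or order number provided: yes → false
Combine:
[1] exactly-one(true, true, true) = false
[2.1] exactly-one(true, false) = true
[2.2.1.1.1] false AND true = false
[2.2.1.1] NOT false = true
[2.2.1] NOT true = false
[2.2] NOT false = true
[2] exactly-one(true, true) = false
[3.1] false OR false = false
[3.2.2] false → false (antecedent false ⇒ implication holds) = true
[3.2] false AND true = false
[3] false OR false = false
[root] false OR false OR false = false
Overall: false → refused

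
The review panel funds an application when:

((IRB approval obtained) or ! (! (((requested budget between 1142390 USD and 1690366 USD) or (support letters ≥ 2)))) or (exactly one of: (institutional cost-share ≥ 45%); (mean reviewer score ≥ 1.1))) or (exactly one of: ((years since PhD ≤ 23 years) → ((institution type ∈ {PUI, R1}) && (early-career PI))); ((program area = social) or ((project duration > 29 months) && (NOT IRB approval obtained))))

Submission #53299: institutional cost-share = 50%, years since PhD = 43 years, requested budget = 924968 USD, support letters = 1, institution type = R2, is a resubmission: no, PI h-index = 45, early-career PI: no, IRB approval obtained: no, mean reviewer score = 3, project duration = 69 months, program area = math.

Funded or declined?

Declined

Atomic conditions:
  IRB approval obtained: no → false
  requested budget between 1142390 USD and 1690366 USD: 924968 in [1142390, 1690366] is false
  support letters ≥ 2: 1 ≥ 2 is false
  institutional cost-share ≥ 45%: 50 ≥ 45 is true
  mean reviewer score ≥ 1.1: 3 ≥ 1.1 is true
  years since PhD ≤ 23 years: 43 ≤ 23 is false
  institution type ∈ {PUI, R1}: R2 is not in the set → false
  early-career PI: no → false
  program area = social: math == social is false
  project duration > 29 months: 69 > 29 is true
  NOT IRB approval obtained: no → true
Combine:
[1.2.1.1] false OR false = false
[1.2.1] NOT false = true
[1.2] NOT true = false
[1.3] exactly-one(true, true) = false
[1] false OR false OR false = false
[2.1.2] false AND false = false
[2.1] false → false (antecedent false ⇒ implication holds) = true
[2.2.2] true AND true = true
[2.2] false OR true = true
[2] exactly-one(true, true) = false
[root] false OR false = false
Overall: false → declined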